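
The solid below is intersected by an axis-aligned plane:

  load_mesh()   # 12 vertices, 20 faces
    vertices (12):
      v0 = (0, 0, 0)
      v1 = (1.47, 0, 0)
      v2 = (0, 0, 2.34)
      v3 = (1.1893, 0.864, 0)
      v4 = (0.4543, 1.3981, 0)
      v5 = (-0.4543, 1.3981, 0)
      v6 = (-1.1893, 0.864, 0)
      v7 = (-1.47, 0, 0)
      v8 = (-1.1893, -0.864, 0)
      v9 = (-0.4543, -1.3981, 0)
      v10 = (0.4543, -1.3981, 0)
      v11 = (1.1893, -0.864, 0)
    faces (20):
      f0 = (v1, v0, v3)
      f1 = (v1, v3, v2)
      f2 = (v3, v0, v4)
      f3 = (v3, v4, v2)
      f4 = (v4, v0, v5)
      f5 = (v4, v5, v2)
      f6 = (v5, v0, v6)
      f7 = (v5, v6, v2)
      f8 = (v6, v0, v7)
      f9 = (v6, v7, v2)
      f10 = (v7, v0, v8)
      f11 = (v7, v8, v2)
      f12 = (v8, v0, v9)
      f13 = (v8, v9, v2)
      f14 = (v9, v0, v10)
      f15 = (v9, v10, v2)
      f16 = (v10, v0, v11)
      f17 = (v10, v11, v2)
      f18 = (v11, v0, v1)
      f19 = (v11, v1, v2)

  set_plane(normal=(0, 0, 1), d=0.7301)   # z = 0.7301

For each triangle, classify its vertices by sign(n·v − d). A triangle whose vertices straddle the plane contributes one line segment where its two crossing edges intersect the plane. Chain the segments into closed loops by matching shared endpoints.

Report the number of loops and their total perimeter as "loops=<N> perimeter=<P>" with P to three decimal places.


Straddling triangles (10 of 20):
  (v1,v3,v2) [--+] → (0.818228, 0.594425, 0.7301)–(1.01135, 0, 0.7301)  len=0.6250
  (v3,v4,v2) [--+] → (0.312555, 0.961881, 0.7301)–(0.818228, 0.594425, 0.7301)  len=0.6251
  (v4,v5,v2) [--+] → (-0.312555, 0.961881, 0.7301)–(0.312555, 0.961881, 0.7301)  len=0.6251
  (v5,v6,v2) [--+] → (-0.818228, 0.594425, 0.7301)–(-0.312555, 0.961881, 0.7301)  len=0.6251
  (v6,v7,v2) [--+] → (-1.01135, 0, 0.7301)–(-0.818228, 0.594425, 0.7301)  len=0.6250
  (v7,v8,v2) [--+] → (-0.818228, -0.594425, 0.7301)–(-1.01135, 0, 0.7301)  len=0.6250
  (v8,v9,v2) [--+] → (-0.312555, -0.961881, 0.7301)–(-0.818228, -0.594425, 0.7301)  len=0.6251
  (v9,v10,v2) [--+] → (0.312555, -0.961881, 0.7301)–(-0.312555, -0.961881, 0.7301)  len=0.6251
  (v10,v11,v2) [--+] → (0.818228, -0.594425, 0.7301)–(0.312555, -0.961881, 0.7301)  len=0.6251
  (v11,v1,v2) [--+] → (1.01135, 0, 0.7301)–(0.818228, -0.594425, 0.7301)  len=0.6250

Chained into 1 loop(s):
  loop 1: 10 segments, perimeter = 6.2506
Total perimeter = 6.251

loops=1 perimeter=6.251


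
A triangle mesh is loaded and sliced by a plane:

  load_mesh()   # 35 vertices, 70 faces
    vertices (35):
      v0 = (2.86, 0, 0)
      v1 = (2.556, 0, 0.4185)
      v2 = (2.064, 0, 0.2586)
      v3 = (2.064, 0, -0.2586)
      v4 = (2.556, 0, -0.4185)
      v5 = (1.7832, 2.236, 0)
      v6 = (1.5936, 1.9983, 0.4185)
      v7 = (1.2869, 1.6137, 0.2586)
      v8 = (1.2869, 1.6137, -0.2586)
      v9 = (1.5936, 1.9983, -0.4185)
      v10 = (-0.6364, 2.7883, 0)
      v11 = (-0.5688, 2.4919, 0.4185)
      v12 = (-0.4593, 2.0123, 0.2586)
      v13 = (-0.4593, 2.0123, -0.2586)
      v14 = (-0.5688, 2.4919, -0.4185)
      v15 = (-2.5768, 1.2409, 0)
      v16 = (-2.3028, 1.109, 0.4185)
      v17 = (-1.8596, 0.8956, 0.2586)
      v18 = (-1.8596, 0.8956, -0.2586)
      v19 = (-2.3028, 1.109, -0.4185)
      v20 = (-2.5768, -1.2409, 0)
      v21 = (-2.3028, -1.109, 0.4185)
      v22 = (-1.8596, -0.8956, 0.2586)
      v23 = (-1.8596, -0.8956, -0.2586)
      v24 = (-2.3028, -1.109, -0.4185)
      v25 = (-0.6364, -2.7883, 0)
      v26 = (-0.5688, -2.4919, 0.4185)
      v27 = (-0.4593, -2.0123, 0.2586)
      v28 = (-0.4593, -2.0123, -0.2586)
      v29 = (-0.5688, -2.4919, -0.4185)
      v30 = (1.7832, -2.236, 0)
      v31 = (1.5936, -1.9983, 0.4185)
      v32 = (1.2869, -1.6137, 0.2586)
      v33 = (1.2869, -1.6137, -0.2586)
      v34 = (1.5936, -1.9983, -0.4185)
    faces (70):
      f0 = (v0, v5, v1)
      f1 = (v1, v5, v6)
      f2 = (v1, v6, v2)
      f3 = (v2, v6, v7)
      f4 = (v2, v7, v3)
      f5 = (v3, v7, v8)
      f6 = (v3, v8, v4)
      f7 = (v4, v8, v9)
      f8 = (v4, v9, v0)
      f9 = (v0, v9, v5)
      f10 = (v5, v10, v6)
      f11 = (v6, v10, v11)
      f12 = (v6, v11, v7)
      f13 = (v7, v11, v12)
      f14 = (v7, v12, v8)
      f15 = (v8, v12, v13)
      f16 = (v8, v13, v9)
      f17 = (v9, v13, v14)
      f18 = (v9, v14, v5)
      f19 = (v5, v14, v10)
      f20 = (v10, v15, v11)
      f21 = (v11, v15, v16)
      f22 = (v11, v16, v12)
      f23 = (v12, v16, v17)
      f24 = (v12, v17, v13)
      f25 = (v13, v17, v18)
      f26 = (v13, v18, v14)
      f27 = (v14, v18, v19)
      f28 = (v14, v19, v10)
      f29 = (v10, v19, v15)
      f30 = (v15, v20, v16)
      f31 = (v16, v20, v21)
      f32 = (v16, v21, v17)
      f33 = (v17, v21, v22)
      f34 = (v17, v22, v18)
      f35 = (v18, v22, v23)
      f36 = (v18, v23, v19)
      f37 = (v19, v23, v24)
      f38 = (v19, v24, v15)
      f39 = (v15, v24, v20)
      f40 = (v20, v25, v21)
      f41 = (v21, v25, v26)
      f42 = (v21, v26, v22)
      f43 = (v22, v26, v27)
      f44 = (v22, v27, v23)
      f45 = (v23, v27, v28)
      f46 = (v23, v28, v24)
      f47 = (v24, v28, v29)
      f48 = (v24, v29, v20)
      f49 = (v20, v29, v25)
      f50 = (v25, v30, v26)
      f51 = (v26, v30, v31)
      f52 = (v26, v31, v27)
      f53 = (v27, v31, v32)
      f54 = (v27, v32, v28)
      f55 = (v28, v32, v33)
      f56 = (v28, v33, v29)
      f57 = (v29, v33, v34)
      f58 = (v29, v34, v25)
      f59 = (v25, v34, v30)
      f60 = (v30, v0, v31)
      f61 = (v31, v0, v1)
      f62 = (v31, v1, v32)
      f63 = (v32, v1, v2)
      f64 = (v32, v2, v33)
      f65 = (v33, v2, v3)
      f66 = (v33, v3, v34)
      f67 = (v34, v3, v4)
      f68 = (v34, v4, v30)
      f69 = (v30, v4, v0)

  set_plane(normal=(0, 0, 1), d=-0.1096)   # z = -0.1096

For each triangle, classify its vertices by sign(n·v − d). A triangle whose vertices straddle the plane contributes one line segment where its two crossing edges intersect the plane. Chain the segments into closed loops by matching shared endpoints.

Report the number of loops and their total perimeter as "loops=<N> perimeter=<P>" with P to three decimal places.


loops=2 perimeter=29.427

Straddling triangles (28 of 70):
  (v2,v7,v3) [++-] → (1.84013, 0.46489, -0.1096)–(2.064, 0, -0.1096)  len=0.5160
  (v3,v7,v8) [-+-] → (1.84013, 0.46489, -0.1096)–(1.2869, 1.6137, -0.1096)  len=1.2751
  (v4,v9,v0) [--+] → (2.52835, 0.52333, -0.1096)–(2.78039, 0, -0.1096)  len=0.5809
  (v0,v9,v5) [+-+] → (2.52835, 0.52333, -0.1096)–(1.73355, 2.17375, -0.1096)  len=1.8318
  (v7,v12,v8) [++-] → (0.783838, 1.72853, -0.1096)–(1.2869, 1.6137, -0.1096)  len=0.5160
  (v8,v12,v13) [-+-] → (0.783838, 1.72853, -0.1096)–(-0.4593, 2.0123, -0.1096)  len=1.2751
  (v9,v14,v5) [--+] → (1.16724, 2.30302, -0.1096)–(1.73355, 2.17375, -0.1096)  len=0.5809
  (v5,v14,v10) [+-+] → (1.16724, 2.30302, -0.1096)–(-0.618696, 2.71068, -0.1096)  len=1.8319
  (v12,v17,v13) [++-] → (-0.862712, 1.69059, -0.1096)–(-0.4593, 2.0123, -0.1096)  len=0.5160
  (v13,v17,v18) [-+-] → (-0.862712, 1.69059, -0.1096)–(-1.8596, 0.8956, -0.1096)  len=1.2751
  (v14,v19,v10) [--+] → (-1.07281, 2.34851, -0.1096)–(-0.618696, 2.71068, -0.1096)  len=0.5808
  (v10,v19,v15) [+-+] → (-1.07281, 2.34851, -0.1096)–(-2.50504, 1.20636, -0.1096)  len=1.8319
  (v17,v22,v18) [++-] → (-1.8596, 0.379574, -0.1096)–(-1.8596, 0.8956, -0.1096)  len=0.5160
  (v18,v22,v23) [-+-] → (-1.8596, 0.379574, -0.1096)–(-1.8596, -0.8956, -0.1096)  len=1.2752
  (v19,v24,v15) [--+] → (-2.50504, 0.62549, -0.1096)–(-2.50504, 1.20636, -0.1096)  len=0.5809
  (v15,v24,v20) [+-+] → (-2.50504, 0.62549, -0.1096)–(-2.50504, -1.20636, -0.1096)  len=1.8318
  (v22,v27,v23) [++-] → (-1.45619, -1.21731, -0.1096)–(-1.8596, -0.8956, -0.1096)  len=0.5160
  (v23,v27,v28) [-+-] → (-1.45619, -1.21731, -0.1096)–(-0.4593, -2.0123, -0.1096)  len=1.2751
  (v24,v29,v20) [--+] → (-2.05093, -1.56852, -0.1096)–(-2.50504, -1.20636, -0.1096)  len=0.5808
  (v20,v29,v25) [+-+] → (-2.05093, -1.56852, -0.1096)–(-0.618696, -2.71068, -0.1096)  len=1.8319
  (v27,v32,v28) [++-] → (0.0437623, -1.89747, -0.1096)–(-0.4593, -2.0123, -0.1096)  len=0.5160
  (v28,v32,v33) [-+-] → (0.0437623, -1.89747, -0.1096)–(1.2869, -1.6137, -0.1096)  len=1.2751
  (v29,v34,v25) [--+] → (-0.0523904, -2.58141, -0.1096)–(-0.618696, -2.71068, -0.1096)  len=0.5809
  (v25,v34,v30) [+-+] → (-0.0523904, -2.58141, -0.1096)–(1.73355, -2.17375, -0.1096)  len=1.8319
  (v32,v2,v33) [++-] → (1.51077, -1.14881, -0.1096)–(1.2869, -1.6137, -0.1096)  len=0.5160
  (v33,v2,v3) [-+-] → (1.51077, -1.14881, -0.1096)–(2.064, 0, -0.1096)  len=1.2751
  (v34,v4,v30) [--+] → (1.98559, -1.65042, -0.1096)–(1.73355, -2.17375, -0.1096)  len=0.5809
  (v30,v4,v0) [+-+] → (1.98559, -1.65042, -0.1096)–(2.78039, 0, -0.1096)  len=1.8318

Chained into 2 loop(s):
  loop 1: 14 segments, perimeter = 12.5377
  loop 2: 14 segments, perimeter = 16.8890
Total perimeter = 29.427


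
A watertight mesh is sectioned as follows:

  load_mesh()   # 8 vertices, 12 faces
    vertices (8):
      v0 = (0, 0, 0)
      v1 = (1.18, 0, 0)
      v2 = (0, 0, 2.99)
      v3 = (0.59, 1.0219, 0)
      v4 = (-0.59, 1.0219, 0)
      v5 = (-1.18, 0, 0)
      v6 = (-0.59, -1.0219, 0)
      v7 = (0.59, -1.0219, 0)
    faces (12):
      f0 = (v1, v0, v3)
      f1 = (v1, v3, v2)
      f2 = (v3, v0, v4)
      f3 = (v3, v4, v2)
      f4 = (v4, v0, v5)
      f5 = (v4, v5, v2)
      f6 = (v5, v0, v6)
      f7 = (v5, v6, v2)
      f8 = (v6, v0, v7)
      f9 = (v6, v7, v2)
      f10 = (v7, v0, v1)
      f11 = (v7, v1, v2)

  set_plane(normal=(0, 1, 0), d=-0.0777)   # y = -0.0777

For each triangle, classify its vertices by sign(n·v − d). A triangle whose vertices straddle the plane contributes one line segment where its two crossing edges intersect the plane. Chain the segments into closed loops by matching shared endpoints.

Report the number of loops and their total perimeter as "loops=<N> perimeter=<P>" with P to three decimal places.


loops=1 perimeter=8.300

Straddling triangles (6 of 12):
  (v5,v0,v6) [++-] → (-0.0448606, -0.0777, 0)–(-1.13514, -0.0777, 0)  len=1.0903
  (v5,v6,v2) [+-+] → (-1.13514, -0.0777, 0)–(-0.0448606, -0.0777, 2.76266)  len=2.9700
  (v6,v0,v7) [-+-] → (-0.0448606, -0.0777, 0)–(0.0448606, -0.0777, 0)  len=0.0897
  (v6,v7,v2) [--+] → (0.0448606, -0.0777, 2.76266)–(-0.0448606, -0.0777, 2.76266)  len=0.0897
  (v7,v0,v1) [-++] → (0.0448606, -0.0777, 0)–(1.13514, -0.0777, 0)  len=1.0903
  (v7,v1,v2) [-++] → (1.13514, -0.0777, 0)–(0.0448606, -0.0777, 2.76266)  len=2.9700

Chained into 1 loop(s):
  loop 1: 6 segments, perimeter = 8.3000
Total perimeter = 8.300


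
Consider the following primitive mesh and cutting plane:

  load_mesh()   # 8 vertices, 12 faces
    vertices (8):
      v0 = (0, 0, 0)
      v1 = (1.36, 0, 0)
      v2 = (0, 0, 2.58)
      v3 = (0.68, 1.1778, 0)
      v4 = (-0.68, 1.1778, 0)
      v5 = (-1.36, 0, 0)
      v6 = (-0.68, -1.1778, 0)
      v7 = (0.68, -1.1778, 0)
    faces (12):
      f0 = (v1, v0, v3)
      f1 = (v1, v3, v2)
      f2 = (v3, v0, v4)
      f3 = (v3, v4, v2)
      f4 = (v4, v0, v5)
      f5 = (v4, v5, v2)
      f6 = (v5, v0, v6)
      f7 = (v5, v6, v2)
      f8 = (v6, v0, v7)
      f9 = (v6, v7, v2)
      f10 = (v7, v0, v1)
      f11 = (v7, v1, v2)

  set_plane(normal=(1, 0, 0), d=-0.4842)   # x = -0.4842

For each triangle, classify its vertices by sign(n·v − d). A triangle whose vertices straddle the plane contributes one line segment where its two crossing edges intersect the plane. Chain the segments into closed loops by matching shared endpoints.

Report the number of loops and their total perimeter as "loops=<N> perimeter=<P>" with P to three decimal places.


loops=1 perimeter=6.477

Straddling triangles (8 of 12):
  (v3,v0,v4) [++-] → (-0.4842, 0.838663, 0)–(-0.4842, 1.1778, 0)  len=0.3391
  (v3,v4,v2) [+-+] → (-0.4842, 1.1778, 0)–(-0.4842, 0.838663, 0.742888)  len=0.8166
  (v4,v0,v5) [-+-] → (-0.4842, 0.838663, 0)–(-0.4842, 0, 0)  len=0.8387
  (v4,v5,v2) [--+] → (-0.4842, 0, 1.66144)–(-0.4842, 0.838663, 0.742888)  len=1.2438
  (v5,v0,v6) [-+-] → (-0.4842, 0, 0)–(-0.4842, -0.838663, 0)  len=0.8387
  (v5,v6,v2) [--+] → (-0.4842, -0.838663, 0.742888)–(-0.4842, 0, 1.66144)  len=1.2438
  (v6,v0,v7) [-++] → (-0.4842, -0.838663, 0)–(-0.4842, -1.1778, 0)  len=0.3391
  (v6,v7,v2) [-++] → (-0.4842, -1.1778, 0)–(-0.4842, -0.838663, 0.742888)  len=0.8166

Chained into 1 loop(s):
  loop 1: 8 segments, perimeter = 6.4765
Total perimeter = 6.477


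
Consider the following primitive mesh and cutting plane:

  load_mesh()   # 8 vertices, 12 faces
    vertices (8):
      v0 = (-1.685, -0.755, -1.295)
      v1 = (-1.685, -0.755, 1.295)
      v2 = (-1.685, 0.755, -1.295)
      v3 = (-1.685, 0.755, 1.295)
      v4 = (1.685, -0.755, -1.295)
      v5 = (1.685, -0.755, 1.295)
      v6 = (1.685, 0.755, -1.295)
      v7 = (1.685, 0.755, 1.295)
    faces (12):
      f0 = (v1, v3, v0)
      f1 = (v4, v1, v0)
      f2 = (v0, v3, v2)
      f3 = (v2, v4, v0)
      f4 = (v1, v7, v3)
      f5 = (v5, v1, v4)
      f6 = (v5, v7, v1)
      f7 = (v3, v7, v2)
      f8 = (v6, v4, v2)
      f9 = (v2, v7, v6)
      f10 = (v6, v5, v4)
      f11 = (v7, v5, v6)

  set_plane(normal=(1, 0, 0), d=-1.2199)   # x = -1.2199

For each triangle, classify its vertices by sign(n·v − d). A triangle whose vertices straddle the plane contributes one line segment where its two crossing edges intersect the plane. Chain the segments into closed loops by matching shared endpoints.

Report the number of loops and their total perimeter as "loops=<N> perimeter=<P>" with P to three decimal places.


Straddling triangles (8 of 12):
  (v4,v1,v0) [+--] → (-1.2199, -0.755, 0.937549)–(-1.2199, -0.755, -1.295)  len=2.2325
  (v2,v4,v0) [-+-] → (-1.2199, 0.546602, -1.295)–(-1.2199, -0.755, -1.295)  len=1.3016
  (v1,v7,v3) [-+-] → (-1.2199, -0.546602, 1.295)–(-1.2199, 0.755, 1.295)  len=1.3016
  (v5,v1,v4) [+-+] → (-1.2199, -0.755, 1.295)–(-1.2199, -0.755, 0.937549)  len=0.3575
  (v5,v7,v1) [++-] → (-1.2199, -0.546602, 1.295)–(-1.2199, -0.755, 1.295)  len=0.2084
  (v3,v7,v2) [-+-] → (-1.2199, 0.755, 1.295)–(-1.2199, 0.755, -0.937549)  len=2.2325
  (v6,v4,v2) [++-] → (-1.2199, 0.546602, -1.295)–(-1.2199, 0.755, -1.295)  len=0.2084
  (v2,v7,v6) [-++] → (-1.2199, 0.755, -0.937549)–(-1.2199, 0.755, -1.295)  len=0.3575

Chained into 1 loop(s):
  loop 1: 8 segments, perimeter = 8.2000
Total perimeter = 8.200

loops=1 perimeter=8.200


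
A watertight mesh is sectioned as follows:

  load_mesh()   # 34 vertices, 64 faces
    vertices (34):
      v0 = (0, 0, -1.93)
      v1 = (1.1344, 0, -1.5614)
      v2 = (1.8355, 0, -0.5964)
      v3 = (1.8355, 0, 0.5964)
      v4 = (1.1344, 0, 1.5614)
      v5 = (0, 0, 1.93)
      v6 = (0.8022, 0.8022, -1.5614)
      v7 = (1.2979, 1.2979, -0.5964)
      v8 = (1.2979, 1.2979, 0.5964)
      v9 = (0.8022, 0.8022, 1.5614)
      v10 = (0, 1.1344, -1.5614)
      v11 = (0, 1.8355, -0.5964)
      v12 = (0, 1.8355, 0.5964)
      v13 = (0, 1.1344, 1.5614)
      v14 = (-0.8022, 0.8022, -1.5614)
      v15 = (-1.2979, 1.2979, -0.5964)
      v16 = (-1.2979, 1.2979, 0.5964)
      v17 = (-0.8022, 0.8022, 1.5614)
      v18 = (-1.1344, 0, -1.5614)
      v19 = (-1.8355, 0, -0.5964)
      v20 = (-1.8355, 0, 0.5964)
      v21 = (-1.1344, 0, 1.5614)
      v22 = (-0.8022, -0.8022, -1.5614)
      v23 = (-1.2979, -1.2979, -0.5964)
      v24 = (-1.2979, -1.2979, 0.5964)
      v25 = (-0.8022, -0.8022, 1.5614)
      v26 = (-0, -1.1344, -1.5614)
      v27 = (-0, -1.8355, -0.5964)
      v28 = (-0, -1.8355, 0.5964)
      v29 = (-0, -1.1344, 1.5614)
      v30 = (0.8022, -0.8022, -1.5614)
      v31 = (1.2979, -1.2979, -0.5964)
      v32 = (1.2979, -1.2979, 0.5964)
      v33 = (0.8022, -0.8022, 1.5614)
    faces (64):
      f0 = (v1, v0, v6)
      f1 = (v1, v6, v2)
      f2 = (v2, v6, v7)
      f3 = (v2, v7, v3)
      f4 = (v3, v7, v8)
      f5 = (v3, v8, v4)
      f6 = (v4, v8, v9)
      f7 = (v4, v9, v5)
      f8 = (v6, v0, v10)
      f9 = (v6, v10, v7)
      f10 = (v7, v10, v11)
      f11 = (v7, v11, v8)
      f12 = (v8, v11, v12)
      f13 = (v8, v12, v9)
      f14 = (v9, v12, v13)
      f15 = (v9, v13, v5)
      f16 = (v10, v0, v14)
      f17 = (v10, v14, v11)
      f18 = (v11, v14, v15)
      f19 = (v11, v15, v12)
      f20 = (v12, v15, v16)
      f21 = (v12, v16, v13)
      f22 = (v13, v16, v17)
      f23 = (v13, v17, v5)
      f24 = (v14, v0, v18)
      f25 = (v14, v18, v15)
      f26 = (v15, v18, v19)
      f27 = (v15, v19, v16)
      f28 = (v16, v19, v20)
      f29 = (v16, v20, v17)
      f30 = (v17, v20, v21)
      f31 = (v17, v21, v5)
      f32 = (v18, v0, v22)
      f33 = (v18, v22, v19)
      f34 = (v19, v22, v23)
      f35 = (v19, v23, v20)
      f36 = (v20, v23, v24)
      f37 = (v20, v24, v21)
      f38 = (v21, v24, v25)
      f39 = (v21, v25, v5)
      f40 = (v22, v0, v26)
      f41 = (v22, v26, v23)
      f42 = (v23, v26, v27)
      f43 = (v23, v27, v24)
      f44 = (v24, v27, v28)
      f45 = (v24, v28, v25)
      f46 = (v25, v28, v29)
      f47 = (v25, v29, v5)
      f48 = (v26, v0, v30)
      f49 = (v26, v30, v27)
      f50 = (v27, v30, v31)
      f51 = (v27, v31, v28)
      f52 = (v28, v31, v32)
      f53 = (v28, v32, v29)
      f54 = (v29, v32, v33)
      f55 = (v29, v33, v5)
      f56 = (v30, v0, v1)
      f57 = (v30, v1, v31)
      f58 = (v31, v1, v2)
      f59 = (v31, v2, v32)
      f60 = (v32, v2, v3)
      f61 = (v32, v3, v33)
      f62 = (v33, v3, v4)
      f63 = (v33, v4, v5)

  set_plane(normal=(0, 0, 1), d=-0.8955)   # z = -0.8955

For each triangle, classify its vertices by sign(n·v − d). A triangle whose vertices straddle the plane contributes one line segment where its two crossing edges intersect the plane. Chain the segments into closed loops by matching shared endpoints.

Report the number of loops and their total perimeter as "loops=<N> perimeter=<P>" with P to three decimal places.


loops=1 perimeter=9.908

Straddling triangles (16 of 64):
  (v1,v6,v2) [--+] → (1.51523, 0.24864, -0.8955)–(1.6182, 0, -0.8955)  len=0.2691
  (v2,v6,v7) [+-+] → (1.51523, 0.24864, -0.8955)–(1.14426, 1.14426, -0.8955)  len=0.9694
  (v6,v10,v7) [--+] → (0.895618, 1.24722, -0.8955)–(1.14426, 1.14426, -0.8955)  len=0.2691
  (v7,v10,v11) [+-+] → (0.895618, 1.24722, -0.8955)–(0, 1.6182, -0.8955)  len=0.9694
  (v10,v14,v11) [--+] → (-0.24864, 1.51523, -0.8955)–(0, 1.6182, -0.8955)  len=0.2691
  (v11,v14,v15) [+-+] → (-0.24864, 1.51523, -0.8955)–(-1.14426, 1.14426, -0.8955)  len=0.9694
  (v14,v18,v15) [--+] → (-1.24722, 0.895618, -0.8955)–(-1.14426, 1.14426, -0.8955)  len=0.2691
  (v15,v18,v19) [+-+] → (-1.24722, 0.895618, -0.8955)–(-1.6182, 0, -0.8955)  len=0.9694
  (v18,v22,v19) [--+] → (-1.51523, -0.24864, -0.8955)–(-1.6182, 0, -0.8955)  len=0.2691
  (v19,v22,v23) [+-+] → (-1.51523, -0.24864, -0.8955)–(-1.14426, -1.14426, -0.8955)  len=0.9694
  (v22,v26,v23) [--+] → (-0.895618, -1.24722, -0.8955)–(-1.14426, -1.14426, -0.8955)  len=0.2691
  (v23,v26,v27) [+-+] → (-0.895618, -1.24722, -0.8955)–(0, -1.6182, -0.8955)  len=0.9694
  (v26,v30,v27) [--+] → (0.24864, -1.51523, -0.8955)–(0, -1.6182, -0.8955)  len=0.2691
  (v27,v30,v31) [+-+] → (0.24864, -1.51523, -0.8955)–(1.14426, -1.14426, -0.8955)  len=0.9694
  (v30,v1,v31) [--+] → (1.24722, -0.895618, -0.8955)–(1.14426, -1.14426, -0.8955)  len=0.2691
  (v31,v1,v2) [+-+] → (1.24722, -0.895618, -0.8955)–(1.6182, 0, -0.8955)  len=0.9694

Chained into 1 loop(s):
  loop 1: 16 segments, perimeter = 9.9082
Total perimeter = 9.908


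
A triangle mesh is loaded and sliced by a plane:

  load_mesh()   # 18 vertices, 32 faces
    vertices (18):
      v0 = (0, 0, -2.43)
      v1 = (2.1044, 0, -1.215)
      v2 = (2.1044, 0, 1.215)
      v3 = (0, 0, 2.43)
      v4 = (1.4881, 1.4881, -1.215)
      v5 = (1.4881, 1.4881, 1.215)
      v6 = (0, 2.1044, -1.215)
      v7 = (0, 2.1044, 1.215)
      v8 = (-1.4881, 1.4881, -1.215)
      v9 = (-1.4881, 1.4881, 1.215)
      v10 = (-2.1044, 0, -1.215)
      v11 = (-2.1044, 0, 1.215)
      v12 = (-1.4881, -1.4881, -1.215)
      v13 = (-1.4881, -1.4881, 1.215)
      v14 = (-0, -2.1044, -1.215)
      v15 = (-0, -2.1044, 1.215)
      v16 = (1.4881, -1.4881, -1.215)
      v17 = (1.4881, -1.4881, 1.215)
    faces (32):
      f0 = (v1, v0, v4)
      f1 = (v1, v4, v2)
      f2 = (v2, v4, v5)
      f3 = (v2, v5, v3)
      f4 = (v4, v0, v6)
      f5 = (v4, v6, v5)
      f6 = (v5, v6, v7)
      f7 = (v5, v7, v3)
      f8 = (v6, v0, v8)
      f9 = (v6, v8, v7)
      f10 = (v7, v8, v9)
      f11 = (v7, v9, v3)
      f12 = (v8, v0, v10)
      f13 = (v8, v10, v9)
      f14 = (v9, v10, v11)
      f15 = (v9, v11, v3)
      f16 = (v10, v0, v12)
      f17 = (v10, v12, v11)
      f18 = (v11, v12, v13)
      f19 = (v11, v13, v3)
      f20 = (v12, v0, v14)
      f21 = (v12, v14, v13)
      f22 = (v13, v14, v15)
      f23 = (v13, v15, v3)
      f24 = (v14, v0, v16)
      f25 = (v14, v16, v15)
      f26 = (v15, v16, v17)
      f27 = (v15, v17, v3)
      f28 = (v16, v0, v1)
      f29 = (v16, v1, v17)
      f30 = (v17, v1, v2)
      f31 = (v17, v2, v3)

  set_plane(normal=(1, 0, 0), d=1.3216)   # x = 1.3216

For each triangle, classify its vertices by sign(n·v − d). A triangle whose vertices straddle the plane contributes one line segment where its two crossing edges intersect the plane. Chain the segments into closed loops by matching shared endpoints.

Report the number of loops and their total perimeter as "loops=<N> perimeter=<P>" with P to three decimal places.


loops=1 perimeter=11.383

Straddling triangles (12 of 32):
  (v1,v0,v4) [+-+] → (1.3216, 0, -1.66696)–(1.3216, 1.3216, -1.35094)  len=1.3589
  (v2,v5,v3) [++-] → (1.3216, 1.3216, 1.35094)–(1.3216, 0, 1.66696)  len=1.3589
  (v4,v0,v6) [+--] → (1.3216, 1.3216, -1.35094)–(1.3216, 1.55706, -1.215)  len=0.2719
  (v4,v6,v5) [+-+] → (1.3216, 1.55706, -1.215)–(1.3216, 1.55706, 0.943113)  len=2.1581
  (v5,v6,v7) [+--] → (1.3216, 1.55706, 0.943113)–(1.3216, 1.55706, 1.215)  len=0.2719
  (v5,v7,v3) [+--] → (1.3216, 1.55706, 1.215)–(1.3216, 1.3216, 1.35094)  len=0.2719
  (v14,v0,v16) [--+] → (1.3216, -1.3216, -1.35094)–(1.3216, -1.55706, -1.215)  len=0.2719
  (v14,v16,v15) [-+-] → (1.3216, -1.55706, -1.215)–(1.3216, -1.55706, -0.943113)  len=0.2719
  (v15,v16,v17) [-++] → (1.3216, -1.55706, -0.943113)–(1.3216, -1.55706, 1.215)  len=2.1581
  (v15,v17,v3) [-+-] → (1.3216, -1.55706, 1.215)–(1.3216, -1.3216, 1.35094)  len=0.2719
  (v16,v0,v1) [+-+] → (1.3216, -1.3216, -1.35094)–(1.3216, 0, -1.66696)  len=1.3589
  (v17,v2,v3) [++-] → (1.3216, 0, 1.66696)–(1.3216, -1.3216, 1.35094)  len=1.3589

Chained into 1 loop(s):
  loop 1: 12 segments, perimeter = 11.3830
Total perimeter = 11.383


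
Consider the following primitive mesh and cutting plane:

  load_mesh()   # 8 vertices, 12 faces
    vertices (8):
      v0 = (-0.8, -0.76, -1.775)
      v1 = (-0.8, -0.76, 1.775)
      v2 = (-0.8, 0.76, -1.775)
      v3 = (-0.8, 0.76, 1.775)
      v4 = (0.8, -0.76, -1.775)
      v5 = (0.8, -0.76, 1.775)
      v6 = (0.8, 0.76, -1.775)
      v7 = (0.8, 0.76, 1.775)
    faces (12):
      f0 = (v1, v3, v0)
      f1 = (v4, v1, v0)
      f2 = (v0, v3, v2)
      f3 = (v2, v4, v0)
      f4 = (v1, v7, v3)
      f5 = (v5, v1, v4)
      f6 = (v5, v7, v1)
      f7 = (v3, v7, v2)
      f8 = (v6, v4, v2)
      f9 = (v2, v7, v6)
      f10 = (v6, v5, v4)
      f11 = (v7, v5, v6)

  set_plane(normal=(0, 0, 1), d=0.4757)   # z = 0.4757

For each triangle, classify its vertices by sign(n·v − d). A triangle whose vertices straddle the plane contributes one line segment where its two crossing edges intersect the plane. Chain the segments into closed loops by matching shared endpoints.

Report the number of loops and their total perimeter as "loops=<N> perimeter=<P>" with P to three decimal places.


Straddling triangles (8 of 12):
  (v1,v3,v0) [++-] → (-0.8, 0.20368, 0.4757)–(-0.8, -0.76, 0.4757)  len=0.9637
  (v4,v1,v0) [-+-] → (-0.2144, -0.76, 0.4757)–(-0.8, -0.76, 0.4757)  len=0.5856
  (v0,v3,v2) [-+-] → (-0.8, 0.20368, 0.4757)–(-0.8, 0.76, 0.4757)  len=0.5563
  (v5,v1,v4) [++-] → (-0.2144, -0.76, 0.4757)–(0.8, -0.76, 0.4757)  len=1.0144
  (v3,v7,v2) [++-] → (0.2144, 0.76, 0.4757)–(-0.8, 0.76, 0.4757)  len=1.0144
  (v2,v7,v6) [-+-] → (0.2144, 0.76, 0.4757)–(0.8, 0.76, 0.4757)  len=0.5856
  (v6,v5,v4) [-+-] → (0.8, -0.20368, 0.4757)–(0.8, -0.76, 0.4757)  len=0.5563
  (v7,v5,v6) [++-] → (0.8, -0.20368, 0.4757)–(0.8, 0.76, 0.4757)  len=0.9637

Chained into 1 loop(s):
  loop 1: 8 segments, perimeter = 6.2400
Total perimeter = 6.240

loops=1 perimeter=6.240


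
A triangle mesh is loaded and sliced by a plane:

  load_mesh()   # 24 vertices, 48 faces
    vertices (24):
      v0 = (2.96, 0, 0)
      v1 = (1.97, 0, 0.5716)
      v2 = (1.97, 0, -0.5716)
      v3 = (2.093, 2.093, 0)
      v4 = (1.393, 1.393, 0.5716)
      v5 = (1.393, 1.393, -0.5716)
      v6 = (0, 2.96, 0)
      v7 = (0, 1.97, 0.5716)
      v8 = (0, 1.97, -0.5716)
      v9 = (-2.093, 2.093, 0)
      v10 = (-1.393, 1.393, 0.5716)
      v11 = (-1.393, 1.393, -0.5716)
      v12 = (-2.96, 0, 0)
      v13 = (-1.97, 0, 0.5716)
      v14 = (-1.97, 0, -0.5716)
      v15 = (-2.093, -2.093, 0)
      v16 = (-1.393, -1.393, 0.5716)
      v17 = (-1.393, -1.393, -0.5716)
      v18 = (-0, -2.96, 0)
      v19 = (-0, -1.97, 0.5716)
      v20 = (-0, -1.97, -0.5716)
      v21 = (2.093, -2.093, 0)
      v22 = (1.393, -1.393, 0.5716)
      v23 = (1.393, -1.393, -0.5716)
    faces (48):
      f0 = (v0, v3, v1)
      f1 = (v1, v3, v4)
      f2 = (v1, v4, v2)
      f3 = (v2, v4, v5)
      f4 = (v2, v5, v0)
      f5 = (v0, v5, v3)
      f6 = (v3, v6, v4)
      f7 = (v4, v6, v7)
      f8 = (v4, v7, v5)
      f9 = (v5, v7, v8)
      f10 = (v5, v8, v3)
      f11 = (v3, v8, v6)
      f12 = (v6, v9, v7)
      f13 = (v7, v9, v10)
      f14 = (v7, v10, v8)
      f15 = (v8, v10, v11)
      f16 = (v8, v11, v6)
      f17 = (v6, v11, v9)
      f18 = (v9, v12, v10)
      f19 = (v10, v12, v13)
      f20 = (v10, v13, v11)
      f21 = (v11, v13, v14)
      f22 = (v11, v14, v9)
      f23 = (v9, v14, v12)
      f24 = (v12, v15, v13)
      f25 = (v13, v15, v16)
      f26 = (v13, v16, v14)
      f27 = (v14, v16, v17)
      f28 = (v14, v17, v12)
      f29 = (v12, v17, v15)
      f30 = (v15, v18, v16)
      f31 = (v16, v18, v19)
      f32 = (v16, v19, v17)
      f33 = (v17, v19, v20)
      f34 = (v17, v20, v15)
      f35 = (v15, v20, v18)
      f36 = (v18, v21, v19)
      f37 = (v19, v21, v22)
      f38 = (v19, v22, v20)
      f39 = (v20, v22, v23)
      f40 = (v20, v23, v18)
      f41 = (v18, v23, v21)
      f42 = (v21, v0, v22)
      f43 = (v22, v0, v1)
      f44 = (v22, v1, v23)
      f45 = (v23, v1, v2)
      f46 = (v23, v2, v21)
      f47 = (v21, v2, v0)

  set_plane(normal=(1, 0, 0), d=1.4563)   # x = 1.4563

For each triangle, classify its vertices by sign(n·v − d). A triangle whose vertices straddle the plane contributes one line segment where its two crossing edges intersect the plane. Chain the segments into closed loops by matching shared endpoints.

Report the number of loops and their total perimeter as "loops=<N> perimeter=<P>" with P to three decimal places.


loops=2 perimeter=7.334

Straddling triangles (16 of 48):
  (v1,v3,v4) [++-] → (1.4563, 1.4563, 0.519911)–(1.4563, 1.24018, 0.5716)  len=0.2222
  (v1,v4,v2) [+-+] → (1.4563, 1.24018, 0.5716)–(1.4563, 1.24018, 0.446185)  len=0.1254
  (v2,v4,v5) [+--] → (1.4563, 1.24018, 0.446185)–(1.4563, 1.24018, -0.5716)  len=1.0178
  (v2,v5,v0) [+-+] → (1.4563, 1.24018, -0.5716)–(1.4563, 1.33673, -0.54851)  len=0.0993
  (v0,v5,v3) [+-+] → (1.4563, 1.33673, -0.54851)–(1.4563, 1.4563, -0.519911)  len=0.1229
  (v3,v6,v4) [+--] → (1.4563, 2.35675, 0)–(1.4563, 1.4563, 0.519911)  len=1.0398
  (v5,v8,v3) [--+] → (1.4563, 2.05558, -0.173883)–(1.4563, 1.4563, -0.519911)  len=0.6920
  (v3,v8,v6) [+--] → (1.4563, 2.05558, -0.173883)–(1.4563, 2.35675, 0)  len=0.3478
  (v18,v21,v19) [-+-] → (1.4563, -2.35675, 0)–(1.4563, -2.05558, 0.173883)  len=0.3478
  (v19,v21,v22) [-+-] → (1.4563, -2.05558, 0.173883)–(1.4563, -1.4563, 0.519911)  len=0.6920
  (v18,v23,v21) [--+] → (1.4563, -1.4563, -0.519911)–(1.4563, -2.35675, 0)  len=1.0398
  (v21,v0,v22) [++-] → (1.4563, -1.33673, 0.54851)–(1.4563, -1.4563, 0.519911)  len=0.1229
  (v22,v0,v1) [-++] → (1.4563, -1.33673, 0.54851)–(1.4563, -1.24018, 0.5716)  len=0.0993
  (v22,v1,v23) [-+-] → (1.4563, -1.24018, 0.5716)–(1.4563, -1.24018, -0.446185)  len=1.0178
  (v23,v1,v2) [-++] → (1.4563, -1.24018, -0.446185)–(1.4563, -1.24018, -0.5716)  len=0.1254
  (v23,v2,v21) [-++] → (1.4563, -1.24018, -0.5716)–(1.4563, -1.4563, -0.519911)  len=0.2222

Chained into 2 loop(s):
  loop 1: 8 segments, perimeter = 3.6672
  loop 2: 8 segments, perimeter = 3.6672
Total perimeter = 7.334


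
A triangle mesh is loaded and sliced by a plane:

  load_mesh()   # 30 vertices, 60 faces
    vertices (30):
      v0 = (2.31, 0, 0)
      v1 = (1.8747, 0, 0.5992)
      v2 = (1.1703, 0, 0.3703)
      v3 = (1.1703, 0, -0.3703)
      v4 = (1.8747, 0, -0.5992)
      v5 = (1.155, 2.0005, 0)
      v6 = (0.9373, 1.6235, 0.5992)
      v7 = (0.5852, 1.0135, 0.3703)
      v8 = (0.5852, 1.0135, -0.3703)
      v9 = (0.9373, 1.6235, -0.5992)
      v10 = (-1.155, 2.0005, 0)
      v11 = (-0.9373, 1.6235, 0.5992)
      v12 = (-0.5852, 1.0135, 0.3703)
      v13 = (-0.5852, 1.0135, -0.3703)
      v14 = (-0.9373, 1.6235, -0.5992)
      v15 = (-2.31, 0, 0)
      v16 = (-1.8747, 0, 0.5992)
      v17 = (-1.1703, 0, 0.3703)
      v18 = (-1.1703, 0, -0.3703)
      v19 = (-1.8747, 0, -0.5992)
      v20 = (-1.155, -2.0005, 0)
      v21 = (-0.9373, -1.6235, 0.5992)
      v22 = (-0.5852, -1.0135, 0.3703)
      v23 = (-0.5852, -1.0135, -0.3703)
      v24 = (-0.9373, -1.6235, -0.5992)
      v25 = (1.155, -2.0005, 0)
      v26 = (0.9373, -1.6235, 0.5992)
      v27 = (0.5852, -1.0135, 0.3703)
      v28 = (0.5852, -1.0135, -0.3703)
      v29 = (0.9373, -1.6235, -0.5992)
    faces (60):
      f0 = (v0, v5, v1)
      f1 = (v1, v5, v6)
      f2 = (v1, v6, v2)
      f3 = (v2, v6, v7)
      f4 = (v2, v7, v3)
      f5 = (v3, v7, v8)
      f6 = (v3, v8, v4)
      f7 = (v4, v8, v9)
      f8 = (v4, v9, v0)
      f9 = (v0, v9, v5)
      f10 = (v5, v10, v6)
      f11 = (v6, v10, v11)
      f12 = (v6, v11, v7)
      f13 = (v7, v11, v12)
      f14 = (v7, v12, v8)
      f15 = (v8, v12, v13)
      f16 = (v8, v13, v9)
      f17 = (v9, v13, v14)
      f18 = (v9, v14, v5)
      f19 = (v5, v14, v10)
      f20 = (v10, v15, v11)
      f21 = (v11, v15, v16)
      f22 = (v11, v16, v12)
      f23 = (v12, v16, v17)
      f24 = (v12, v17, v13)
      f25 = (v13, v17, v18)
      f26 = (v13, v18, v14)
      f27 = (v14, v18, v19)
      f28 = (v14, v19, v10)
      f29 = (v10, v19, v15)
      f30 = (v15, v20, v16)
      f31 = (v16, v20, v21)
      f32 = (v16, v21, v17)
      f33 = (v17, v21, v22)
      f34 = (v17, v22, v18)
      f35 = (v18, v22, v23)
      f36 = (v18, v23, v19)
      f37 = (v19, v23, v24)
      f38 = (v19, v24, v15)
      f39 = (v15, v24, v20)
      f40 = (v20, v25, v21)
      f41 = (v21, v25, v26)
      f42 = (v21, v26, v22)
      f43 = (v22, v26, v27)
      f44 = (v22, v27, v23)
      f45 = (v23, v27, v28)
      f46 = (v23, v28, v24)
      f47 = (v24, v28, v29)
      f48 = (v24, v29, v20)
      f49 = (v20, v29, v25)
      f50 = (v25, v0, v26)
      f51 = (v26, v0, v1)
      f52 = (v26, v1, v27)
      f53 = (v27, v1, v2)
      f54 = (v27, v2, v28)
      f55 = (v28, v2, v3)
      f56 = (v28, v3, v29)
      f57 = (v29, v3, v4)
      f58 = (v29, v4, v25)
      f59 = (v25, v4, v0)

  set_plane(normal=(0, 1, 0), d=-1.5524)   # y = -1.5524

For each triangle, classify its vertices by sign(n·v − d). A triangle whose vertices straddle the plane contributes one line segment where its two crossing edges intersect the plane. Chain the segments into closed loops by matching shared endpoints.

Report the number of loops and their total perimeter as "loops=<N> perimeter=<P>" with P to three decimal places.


Straddling triangles (18 of 60):
  (v15,v20,v16) [+-+] → (-1.41371, -1.5524, 0)–(-1.31621, -1.5524, 0.134217)  len=0.1659
  (v16,v20,v21) [+--] → (-1.31621, -1.5524, 0.134217)–(-0.978353, -1.5524, 0.5992)  len=0.5748
  (v16,v21,v17) [+-+] → (-0.978353, -1.5524, 0.5992)–(-0.947504, -1.5524, 0.589175)  len=0.0324
  (v17,v21,v22) [+-+] → (-0.947504, -1.5524, 0.589175)–(-0.89626, -1.5524, 0.57252)  len=0.0539
  (v19,v23,v24) [++-] → (-0.89626, -1.5524, -0.57252)–(-0.978353, -1.5524, -0.5992)  len=0.0863
  (v19,v24,v15) [+-+] → (-0.978353, -1.5524, -0.5992)–(-0.997416, -1.5524, -0.572958)  len=0.0324
  (v15,v24,v20) [+--] → (-0.997416, -1.5524, -0.572958)–(-1.41371, -1.5524, 0)  len=0.7082
  (v21,v26,v22) [--+] → (0.759841, -1.5524, 0.57252)–(-0.89626, -1.5524, 0.57252)  len=1.6561
  (v22,v26,v27) [+-+] → (0.759841, -1.5524, 0.57252)–(0.89626, -1.5524, 0.57252)  len=0.1364
  (v23,v28,v24) [++-] → (-0.759841, -1.5524, -0.57252)–(-0.89626, -1.5524, -0.57252)  len=0.1364
  (v24,v28,v29) [-+-] → (-0.759841, -1.5524, -0.57252)–(0.89626, -1.5524, -0.57252)  len=1.6561
  (v25,v0,v26) [-+-] → (1.41371, -1.5524, 0)–(0.997416, -1.5524, 0.572958)  len=0.7082
  (v26,v0,v1) [-++] → (0.997416, -1.5524, 0.572958)–(0.978353, -1.5524, 0.5992)  len=0.0324
  (v26,v1,v27) [-++] → (0.978353, -1.5524, 0.5992)–(0.89626, -1.5524, 0.57252)  len=0.0863
  (v28,v3,v29) [++-] → (0.947504, -1.5524, -0.589175)–(0.89626, -1.5524, -0.57252)  len=0.0539
  (v29,v3,v4) [-++] → (0.947504, -1.5524, -0.589175)–(0.978353, -1.5524, -0.5992)  len=0.0324
  (v29,v4,v25) [-+-] → (0.978353, -1.5524, -0.5992)–(1.31621, -1.5524, -0.134217)  len=0.5748
  (v25,v4,v0) [-++] → (1.31621, -1.5524, -0.134217)–(1.41371, -1.5524, 0)  len=0.1659

Chained into 1 loop(s):
  loop 1: 18 segments, perimeter = 6.8930
Total perimeter = 6.893

loops=1 perimeter=6.893


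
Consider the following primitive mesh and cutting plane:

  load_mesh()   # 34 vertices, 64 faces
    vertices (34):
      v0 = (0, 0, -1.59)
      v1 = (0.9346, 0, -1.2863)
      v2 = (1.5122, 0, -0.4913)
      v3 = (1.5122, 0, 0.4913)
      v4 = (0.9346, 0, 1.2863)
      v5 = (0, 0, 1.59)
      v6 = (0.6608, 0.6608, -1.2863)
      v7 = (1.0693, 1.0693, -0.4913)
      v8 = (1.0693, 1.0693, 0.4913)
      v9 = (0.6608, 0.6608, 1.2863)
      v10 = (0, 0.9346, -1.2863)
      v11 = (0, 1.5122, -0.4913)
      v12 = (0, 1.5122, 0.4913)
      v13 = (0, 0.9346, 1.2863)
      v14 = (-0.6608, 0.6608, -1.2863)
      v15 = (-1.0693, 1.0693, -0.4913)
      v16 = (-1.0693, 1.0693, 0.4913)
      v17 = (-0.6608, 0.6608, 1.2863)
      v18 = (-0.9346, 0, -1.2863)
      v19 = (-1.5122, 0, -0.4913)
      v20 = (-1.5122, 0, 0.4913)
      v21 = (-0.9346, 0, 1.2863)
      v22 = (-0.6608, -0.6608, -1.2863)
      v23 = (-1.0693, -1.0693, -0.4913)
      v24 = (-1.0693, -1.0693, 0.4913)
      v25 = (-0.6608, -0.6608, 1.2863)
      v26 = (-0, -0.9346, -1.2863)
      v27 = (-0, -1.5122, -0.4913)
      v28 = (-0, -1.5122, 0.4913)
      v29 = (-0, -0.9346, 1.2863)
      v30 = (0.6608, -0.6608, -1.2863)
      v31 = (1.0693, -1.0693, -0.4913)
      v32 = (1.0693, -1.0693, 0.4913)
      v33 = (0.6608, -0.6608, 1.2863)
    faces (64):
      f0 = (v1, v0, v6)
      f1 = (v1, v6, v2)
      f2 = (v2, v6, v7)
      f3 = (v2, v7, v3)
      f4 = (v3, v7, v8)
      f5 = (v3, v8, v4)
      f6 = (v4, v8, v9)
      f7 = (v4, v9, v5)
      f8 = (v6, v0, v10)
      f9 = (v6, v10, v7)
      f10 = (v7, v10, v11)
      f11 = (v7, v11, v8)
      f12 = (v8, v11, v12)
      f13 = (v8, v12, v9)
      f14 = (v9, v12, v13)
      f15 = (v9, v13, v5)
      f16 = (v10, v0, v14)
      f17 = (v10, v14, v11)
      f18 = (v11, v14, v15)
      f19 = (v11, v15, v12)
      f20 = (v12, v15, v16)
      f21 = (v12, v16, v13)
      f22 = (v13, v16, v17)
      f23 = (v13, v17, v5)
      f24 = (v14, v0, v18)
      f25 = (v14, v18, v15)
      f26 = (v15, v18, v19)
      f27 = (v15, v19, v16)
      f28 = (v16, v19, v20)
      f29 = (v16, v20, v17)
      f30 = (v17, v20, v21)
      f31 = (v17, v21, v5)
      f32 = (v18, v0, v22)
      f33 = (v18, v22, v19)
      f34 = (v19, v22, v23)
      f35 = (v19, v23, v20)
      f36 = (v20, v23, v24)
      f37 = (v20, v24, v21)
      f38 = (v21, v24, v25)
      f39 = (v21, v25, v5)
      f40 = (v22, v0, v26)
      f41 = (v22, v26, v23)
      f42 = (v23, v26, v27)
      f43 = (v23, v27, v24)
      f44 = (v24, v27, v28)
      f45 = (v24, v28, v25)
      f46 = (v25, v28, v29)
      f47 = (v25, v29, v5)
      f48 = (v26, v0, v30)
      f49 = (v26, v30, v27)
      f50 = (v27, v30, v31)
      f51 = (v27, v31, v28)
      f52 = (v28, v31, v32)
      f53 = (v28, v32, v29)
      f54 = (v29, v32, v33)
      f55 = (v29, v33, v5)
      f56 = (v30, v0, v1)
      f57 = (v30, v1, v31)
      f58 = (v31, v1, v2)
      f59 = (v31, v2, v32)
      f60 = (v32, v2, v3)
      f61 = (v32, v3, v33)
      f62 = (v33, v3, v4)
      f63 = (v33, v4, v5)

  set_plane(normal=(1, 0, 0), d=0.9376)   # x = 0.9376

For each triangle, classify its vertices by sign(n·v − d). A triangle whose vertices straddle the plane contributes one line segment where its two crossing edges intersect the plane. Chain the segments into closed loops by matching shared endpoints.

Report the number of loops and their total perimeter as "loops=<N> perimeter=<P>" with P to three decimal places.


Straddling triangles (18 of 64):
  (v1,v6,v2) [--+] → (0.9376, 0.445966, -1.02784)–(0.9376, 0, -1.28217)  len=0.5134
  (v2,v6,v7) [+-+] → (0.9376, 0.445966, -1.02784)–(0.9376, 0.9376, -0.747607)  len=0.5659
  (v3,v8,v4) [++-] → (0.9376, 0.0238151, 1.26859)–(0.9376, 0, 1.28217)  len=0.0274
  (v4,v8,v9) [-+-] → (0.9376, 0.0238151, 1.26859)–(0.9376, 0.9376, 0.747607)  len=1.0519
  (v6,v10,v7) [--+] → (0.9376, 1.05271, -0.589216)–(0.9376, 0.9376, -0.747607)  len=0.1958
  (v7,v10,v11) [+--] → (0.9376, 1.05271, -0.589216)–(0.9376, 1.12385, -0.4913)  len=0.1210
  (v7,v11,v8) [+-+] → (0.9376, 1.12385, -0.4913)–(0.9376, 1.12385, 0.370278)  len=0.8616
  (v8,v11,v12) [+--] → (0.9376, 1.12385, 0.370278)–(0.9376, 1.12385, 0.4913)  len=0.1210
  (v8,v12,v9) [+--] → (0.9376, 1.12385, 0.4913)–(0.9376, 0.9376, 0.747607)  len=0.3168
  (v27,v30,v31) [--+] → (0.9376, -0.9376, -0.747607)–(0.9376, -1.12385, -0.4913)  len=0.3168
  (v27,v31,v28) [-+-] → (0.9376, -1.12385, -0.4913)–(0.9376, -1.12385, -0.370278)  len=0.1210
  (v28,v31,v32) [-++] → (0.9376, -1.12385, -0.370278)–(0.9376, -1.12385, 0.4913)  len=0.8616
  (v28,v32,v29) [-+-] → (0.9376, -1.12385, 0.4913)–(0.9376, -1.05271, 0.589216)  len=0.1210
  (v29,v32,v33) [-+-] → (0.9376, -1.05271, 0.589216)–(0.9376, -0.9376, 0.747607)  len=0.1958
  (v30,v1,v31) [--+] → (0.9376, -0.0238151, -1.26859)–(0.9376, -0.9376, -0.747607)  len=1.0519
  (v31,v1,v2) [+-+] → (0.9376, -0.0238151, -1.26859)–(0.9376, 0, -1.28217)  len=0.0274
  (v32,v3,v33) [++-] → (0.9376, -0.445966, 1.02784)–(0.9376, -0.9376, 0.747607)  len=0.5659
  (v33,v3,v4) [-+-] → (0.9376, -0.445966, 1.02784)–(0.9376, 0, 1.28217)  len=0.5134

Chained into 1 loop(s):
  loop 1: 18 segments, perimeter = 7.5497
Total perimeter = 7.550

loops=1 perimeter=7.550


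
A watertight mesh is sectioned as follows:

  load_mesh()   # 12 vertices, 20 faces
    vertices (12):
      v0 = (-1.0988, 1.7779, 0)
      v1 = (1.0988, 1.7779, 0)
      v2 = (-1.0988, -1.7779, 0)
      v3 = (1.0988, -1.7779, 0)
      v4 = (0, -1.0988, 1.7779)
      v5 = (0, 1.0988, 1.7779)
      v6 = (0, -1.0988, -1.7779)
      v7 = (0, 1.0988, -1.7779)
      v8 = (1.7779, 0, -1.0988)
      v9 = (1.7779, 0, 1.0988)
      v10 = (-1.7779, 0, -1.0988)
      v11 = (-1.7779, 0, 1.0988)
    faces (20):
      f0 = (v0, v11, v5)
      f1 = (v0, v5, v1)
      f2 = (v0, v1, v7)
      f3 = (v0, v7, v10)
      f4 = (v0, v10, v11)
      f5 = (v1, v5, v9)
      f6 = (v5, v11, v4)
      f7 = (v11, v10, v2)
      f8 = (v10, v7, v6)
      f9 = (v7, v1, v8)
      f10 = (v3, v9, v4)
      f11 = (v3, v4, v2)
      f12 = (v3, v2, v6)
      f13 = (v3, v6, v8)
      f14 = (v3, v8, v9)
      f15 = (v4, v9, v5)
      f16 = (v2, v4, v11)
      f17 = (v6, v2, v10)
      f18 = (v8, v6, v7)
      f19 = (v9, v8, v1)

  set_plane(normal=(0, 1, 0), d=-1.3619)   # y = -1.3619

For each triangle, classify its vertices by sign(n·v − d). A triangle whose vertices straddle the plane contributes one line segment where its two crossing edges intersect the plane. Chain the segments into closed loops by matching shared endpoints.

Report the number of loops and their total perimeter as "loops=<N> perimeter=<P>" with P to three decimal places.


Straddling triangles (8 of 20):
  (v11,v10,v2) [++-] → (-1.2577, -1.3619, -0.257102)–(-1.2577, -1.3619, 0.257102)  len=0.5142
  (v3,v9,v4) [-++] → (1.2577, -1.3619, 0.257102)–(0.425702, -1.3619, 1.0891)  len=1.1766
  (v3,v4,v2) [-+-] → (0.425702, -1.3619, 1.0891)–(-0.425702, -1.3619, 1.0891)  len=0.8514
  (v3,v2,v6) [--+] → (-0.425702, -1.3619, -1.0891)–(0.425702, -1.3619, -1.0891)  len=0.8514
  (v3,v6,v8) [-++] → (0.425702, -1.3619, -1.0891)–(1.2577, -1.3619, -0.257102)  len=1.1766
  (v3,v8,v9) [-++] → (1.2577, -1.3619, -0.257102)–(1.2577, -1.3619, 0.257102)  len=0.5142
  (v2,v4,v11) [-++] → (-0.425702, -1.3619, 1.0891)–(-1.2577, -1.3619, 0.257102)  len=1.1766
  (v6,v2,v10) [+-+] → (-0.425702, -1.3619, -1.0891)–(-1.2577, -1.3619, -0.257102)  len=1.1766

Chained into 1 loop(s):
  loop 1: 8 segments, perimeter = 7.4377
Total perimeter = 7.438

loops=1 perimeter=7.438
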